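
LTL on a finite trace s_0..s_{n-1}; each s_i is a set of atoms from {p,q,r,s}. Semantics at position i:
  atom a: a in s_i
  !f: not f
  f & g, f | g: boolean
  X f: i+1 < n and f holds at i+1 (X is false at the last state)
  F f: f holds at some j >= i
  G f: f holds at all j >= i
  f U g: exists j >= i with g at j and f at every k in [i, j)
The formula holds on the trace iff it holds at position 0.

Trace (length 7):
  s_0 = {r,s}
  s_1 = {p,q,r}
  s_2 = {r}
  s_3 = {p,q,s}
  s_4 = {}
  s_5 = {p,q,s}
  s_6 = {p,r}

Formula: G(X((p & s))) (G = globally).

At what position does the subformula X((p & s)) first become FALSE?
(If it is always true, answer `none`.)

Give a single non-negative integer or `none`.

s_0={r,s}: X((p & s))=False (p & s)=False p=False s=True
s_1={p,q,r}: X((p & s))=False (p & s)=False p=True s=False
s_2={r}: X((p & s))=True (p & s)=False p=False s=False
s_3={p,q,s}: X((p & s))=False (p & s)=True p=True s=True
s_4={}: X((p & s))=True (p & s)=False p=False s=False
s_5={p,q,s}: X((p & s))=False (p & s)=True p=True s=True
s_6={p,r}: X((p & s))=False (p & s)=False p=True s=False
G(X((p & s))) holds globally = False
First violation at position 0.

Answer: 0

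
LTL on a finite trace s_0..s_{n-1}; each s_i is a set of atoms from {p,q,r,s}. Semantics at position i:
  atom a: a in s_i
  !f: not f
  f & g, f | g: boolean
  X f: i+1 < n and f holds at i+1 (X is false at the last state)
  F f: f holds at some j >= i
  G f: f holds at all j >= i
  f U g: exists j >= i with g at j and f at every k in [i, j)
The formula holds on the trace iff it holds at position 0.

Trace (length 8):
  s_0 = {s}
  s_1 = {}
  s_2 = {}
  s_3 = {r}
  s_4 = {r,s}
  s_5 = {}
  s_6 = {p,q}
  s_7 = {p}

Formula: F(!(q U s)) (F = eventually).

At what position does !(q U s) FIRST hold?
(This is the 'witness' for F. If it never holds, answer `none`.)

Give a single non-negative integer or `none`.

Answer: 1

Derivation:
s_0={s}: !(q U s)=False (q U s)=True q=False s=True
s_1={}: !(q U s)=True (q U s)=False q=False s=False
s_2={}: !(q U s)=True (q U s)=False q=False s=False
s_3={r}: !(q U s)=True (q U s)=False q=False s=False
s_4={r,s}: !(q U s)=False (q U s)=True q=False s=True
s_5={}: !(q U s)=True (q U s)=False q=False s=False
s_6={p,q}: !(q U s)=True (q U s)=False q=True s=False
s_7={p}: !(q U s)=True (q U s)=False q=False s=False
F(!(q U s)) holds; first witness at position 1.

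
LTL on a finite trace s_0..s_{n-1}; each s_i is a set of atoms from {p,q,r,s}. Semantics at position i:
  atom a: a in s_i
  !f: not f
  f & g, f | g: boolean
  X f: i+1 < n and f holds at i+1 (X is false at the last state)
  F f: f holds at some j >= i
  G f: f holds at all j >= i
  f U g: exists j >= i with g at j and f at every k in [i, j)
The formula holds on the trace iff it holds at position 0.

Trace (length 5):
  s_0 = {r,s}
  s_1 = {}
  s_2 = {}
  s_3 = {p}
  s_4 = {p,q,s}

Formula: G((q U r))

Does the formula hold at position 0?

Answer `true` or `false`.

s_0={r,s}: G((q U r))=False (q U r)=True q=False r=True
s_1={}: G((q U r))=False (q U r)=False q=False r=False
s_2={}: G((q U r))=False (q U r)=False q=False r=False
s_3={p}: G((q U r))=False (q U r)=False q=False r=False
s_4={p,q,s}: G((q U r))=False (q U r)=False q=True r=False

Answer: false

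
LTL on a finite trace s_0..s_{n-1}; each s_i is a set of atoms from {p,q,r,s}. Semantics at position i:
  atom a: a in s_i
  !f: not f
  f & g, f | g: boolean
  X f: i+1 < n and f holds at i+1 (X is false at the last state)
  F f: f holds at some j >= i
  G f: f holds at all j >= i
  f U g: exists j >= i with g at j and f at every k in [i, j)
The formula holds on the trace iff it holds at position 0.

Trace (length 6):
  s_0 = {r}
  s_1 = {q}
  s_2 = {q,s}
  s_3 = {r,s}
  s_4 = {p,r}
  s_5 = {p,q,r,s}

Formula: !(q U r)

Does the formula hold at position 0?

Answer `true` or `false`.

s_0={r}: !(q U r)=False (q U r)=True q=False r=True
s_1={q}: !(q U r)=False (q U r)=True q=True r=False
s_2={q,s}: !(q U r)=False (q U r)=True q=True r=False
s_3={r,s}: !(q U r)=False (q U r)=True q=False r=True
s_4={p,r}: !(q U r)=False (q U r)=True q=False r=True
s_5={p,q,r,s}: !(q U r)=False (q U r)=True q=True r=True

Answer: false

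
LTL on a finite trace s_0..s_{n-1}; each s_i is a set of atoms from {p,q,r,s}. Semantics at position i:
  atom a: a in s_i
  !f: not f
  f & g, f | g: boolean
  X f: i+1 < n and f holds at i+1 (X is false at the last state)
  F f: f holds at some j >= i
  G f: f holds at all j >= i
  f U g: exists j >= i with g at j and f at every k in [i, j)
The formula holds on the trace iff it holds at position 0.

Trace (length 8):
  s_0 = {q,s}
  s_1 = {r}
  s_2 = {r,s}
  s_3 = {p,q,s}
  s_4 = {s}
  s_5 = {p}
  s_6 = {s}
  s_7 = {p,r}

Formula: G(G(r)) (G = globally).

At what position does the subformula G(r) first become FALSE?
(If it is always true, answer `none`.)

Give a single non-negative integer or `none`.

Answer: 0

Derivation:
s_0={q,s}: G(r)=False r=False
s_1={r}: G(r)=False r=True
s_2={r,s}: G(r)=False r=True
s_3={p,q,s}: G(r)=False r=False
s_4={s}: G(r)=False r=False
s_5={p}: G(r)=False r=False
s_6={s}: G(r)=False r=False
s_7={p,r}: G(r)=True r=True
G(G(r)) holds globally = False
First violation at position 0.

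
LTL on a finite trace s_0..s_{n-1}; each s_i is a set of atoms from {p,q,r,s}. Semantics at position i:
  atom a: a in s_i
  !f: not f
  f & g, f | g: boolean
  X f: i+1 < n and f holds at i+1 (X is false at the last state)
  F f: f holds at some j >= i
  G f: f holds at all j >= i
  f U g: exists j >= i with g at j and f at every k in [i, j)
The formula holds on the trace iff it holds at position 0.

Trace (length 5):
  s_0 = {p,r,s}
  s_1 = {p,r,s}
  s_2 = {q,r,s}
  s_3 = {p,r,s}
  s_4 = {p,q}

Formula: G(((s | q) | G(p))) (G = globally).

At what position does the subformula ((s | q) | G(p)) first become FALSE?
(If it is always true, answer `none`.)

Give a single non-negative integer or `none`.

Answer: none

Derivation:
s_0={p,r,s}: ((s | q) | G(p))=True (s | q)=True s=True q=False G(p)=False p=True
s_1={p,r,s}: ((s | q) | G(p))=True (s | q)=True s=True q=False G(p)=False p=True
s_2={q,r,s}: ((s | q) | G(p))=True (s | q)=True s=True q=True G(p)=False p=False
s_3={p,r,s}: ((s | q) | G(p))=True (s | q)=True s=True q=False G(p)=True p=True
s_4={p,q}: ((s | q) | G(p))=True (s | q)=True s=False q=True G(p)=True p=True
G(((s | q) | G(p))) holds globally = True
No violation — formula holds at every position.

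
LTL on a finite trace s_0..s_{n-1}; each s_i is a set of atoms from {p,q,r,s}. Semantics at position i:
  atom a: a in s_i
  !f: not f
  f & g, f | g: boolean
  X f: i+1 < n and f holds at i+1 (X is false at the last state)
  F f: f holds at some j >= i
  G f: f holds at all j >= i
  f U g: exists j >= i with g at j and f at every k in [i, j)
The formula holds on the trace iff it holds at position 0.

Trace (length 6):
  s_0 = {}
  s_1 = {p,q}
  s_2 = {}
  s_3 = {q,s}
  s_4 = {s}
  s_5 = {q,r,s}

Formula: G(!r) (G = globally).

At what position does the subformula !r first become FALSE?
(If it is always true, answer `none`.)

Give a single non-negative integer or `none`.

s_0={}: !r=True r=False
s_1={p,q}: !r=True r=False
s_2={}: !r=True r=False
s_3={q,s}: !r=True r=False
s_4={s}: !r=True r=False
s_5={q,r,s}: !r=False r=True
G(!r) holds globally = False
First violation at position 5.

Answer: 5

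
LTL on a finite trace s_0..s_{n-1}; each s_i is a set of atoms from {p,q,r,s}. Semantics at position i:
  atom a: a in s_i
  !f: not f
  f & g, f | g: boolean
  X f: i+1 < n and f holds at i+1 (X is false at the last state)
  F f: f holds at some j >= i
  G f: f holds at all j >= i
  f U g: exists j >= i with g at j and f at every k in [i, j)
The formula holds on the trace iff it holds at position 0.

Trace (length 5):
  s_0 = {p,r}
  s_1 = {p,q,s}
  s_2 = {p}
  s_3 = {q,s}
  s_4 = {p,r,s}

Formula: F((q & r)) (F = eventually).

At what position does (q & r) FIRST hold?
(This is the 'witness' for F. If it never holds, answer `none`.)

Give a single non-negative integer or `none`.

s_0={p,r}: (q & r)=False q=False r=True
s_1={p,q,s}: (q & r)=False q=True r=False
s_2={p}: (q & r)=False q=False r=False
s_3={q,s}: (q & r)=False q=True r=False
s_4={p,r,s}: (q & r)=False q=False r=True
F((q & r)) does not hold (no witness exists).

Answer: none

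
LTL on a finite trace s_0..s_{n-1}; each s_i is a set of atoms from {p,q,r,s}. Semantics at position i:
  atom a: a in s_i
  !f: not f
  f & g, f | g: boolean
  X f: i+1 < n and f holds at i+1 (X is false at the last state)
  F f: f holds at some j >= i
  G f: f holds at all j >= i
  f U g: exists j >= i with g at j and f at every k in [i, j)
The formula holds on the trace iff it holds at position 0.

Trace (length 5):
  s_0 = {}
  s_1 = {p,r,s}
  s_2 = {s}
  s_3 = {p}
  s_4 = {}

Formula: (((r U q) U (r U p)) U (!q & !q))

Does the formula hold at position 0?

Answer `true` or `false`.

Answer: true

Derivation:
s_0={}: (((r U q) U (r U p)) U (!q & !q))=True ((r U q) U (r U p))=False (r U q)=False r=False q=False (r U p)=False p=False (!q & !q)=True !q=True
s_1={p,r,s}: (((r U q) U (r U p)) U (!q & !q))=True ((r U q) U (r U p))=True (r U q)=False r=True q=False (r U p)=True p=True (!q & !q)=True !q=True
s_2={s}: (((r U q) U (r U p)) U (!q & !q))=True ((r U q) U (r U p))=False (r U q)=False r=False q=False (r U p)=False p=False (!q & !q)=True !q=True
s_3={p}: (((r U q) U (r U p)) U (!q & !q))=True ((r U q) U (r U p))=True (r U q)=False r=False q=False (r U p)=True p=True (!q & !q)=True !q=True
s_4={}: (((r U q) U (r U p)) U (!q & !q))=True ((r U q) U (r U p))=False (r U q)=False r=False q=False (r U p)=False p=False (!q & !q)=True !q=True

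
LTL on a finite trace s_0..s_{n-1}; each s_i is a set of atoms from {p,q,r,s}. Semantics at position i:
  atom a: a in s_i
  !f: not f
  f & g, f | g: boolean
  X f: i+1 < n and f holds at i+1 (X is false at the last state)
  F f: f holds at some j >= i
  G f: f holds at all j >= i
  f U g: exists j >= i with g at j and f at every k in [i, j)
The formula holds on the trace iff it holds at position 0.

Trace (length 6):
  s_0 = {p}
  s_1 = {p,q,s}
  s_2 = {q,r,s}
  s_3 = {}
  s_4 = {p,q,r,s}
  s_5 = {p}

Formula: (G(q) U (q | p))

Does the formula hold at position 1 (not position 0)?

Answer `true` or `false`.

Answer: true

Derivation:
s_0={p}: (G(q) U (q | p))=True G(q)=False q=False (q | p)=True p=True
s_1={p,q,s}: (G(q) U (q | p))=True G(q)=False q=True (q | p)=True p=True
s_2={q,r,s}: (G(q) U (q | p))=True G(q)=False q=True (q | p)=True p=False
s_3={}: (G(q) U (q | p))=False G(q)=False q=False (q | p)=False p=False
s_4={p,q,r,s}: (G(q) U (q | p))=True G(q)=False q=True (q | p)=True p=True
s_5={p}: (G(q) U (q | p))=True G(q)=False q=False (q | p)=True p=True
Evaluating at position 1: result = True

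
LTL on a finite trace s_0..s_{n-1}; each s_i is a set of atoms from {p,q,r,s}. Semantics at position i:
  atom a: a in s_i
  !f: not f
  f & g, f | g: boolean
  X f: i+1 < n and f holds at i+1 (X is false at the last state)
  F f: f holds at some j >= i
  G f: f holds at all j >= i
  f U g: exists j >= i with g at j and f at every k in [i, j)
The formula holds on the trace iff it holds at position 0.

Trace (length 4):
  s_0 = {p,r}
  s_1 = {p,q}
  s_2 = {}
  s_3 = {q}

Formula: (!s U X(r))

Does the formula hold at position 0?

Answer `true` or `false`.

Answer: false

Derivation:
s_0={p,r}: (!s U X(r))=False !s=True s=False X(r)=False r=True
s_1={p,q}: (!s U X(r))=False !s=True s=False X(r)=False r=False
s_2={}: (!s U X(r))=False !s=True s=False X(r)=False r=False
s_3={q}: (!s U X(r))=False !s=True s=False X(r)=False r=False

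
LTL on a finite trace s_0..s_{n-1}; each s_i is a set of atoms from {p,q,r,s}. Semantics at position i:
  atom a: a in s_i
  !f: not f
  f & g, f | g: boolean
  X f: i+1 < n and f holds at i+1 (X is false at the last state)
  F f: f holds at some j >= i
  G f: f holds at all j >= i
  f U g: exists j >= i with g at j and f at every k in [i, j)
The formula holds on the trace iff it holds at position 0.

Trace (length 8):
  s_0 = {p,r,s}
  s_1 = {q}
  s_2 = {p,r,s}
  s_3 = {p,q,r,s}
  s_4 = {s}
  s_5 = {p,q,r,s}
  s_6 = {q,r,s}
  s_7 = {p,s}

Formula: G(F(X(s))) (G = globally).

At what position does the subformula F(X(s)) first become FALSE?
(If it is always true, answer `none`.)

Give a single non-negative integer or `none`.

s_0={p,r,s}: F(X(s))=True X(s)=False s=True
s_1={q}: F(X(s))=True X(s)=True s=False
s_2={p,r,s}: F(X(s))=True X(s)=True s=True
s_3={p,q,r,s}: F(X(s))=True X(s)=True s=True
s_4={s}: F(X(s))=True X(s)=True s=True
s_5={p,q,r,s}: F(X(s))=True X(s)=True s=True
s_6={q,r,s}: F(X(s))=True X(s)=True s=True
s_7={p,s}: F(X(s))=False X(s)=False s=True
G(F(X(s))) holds globally = False
First violation at position 7.

Answer: 7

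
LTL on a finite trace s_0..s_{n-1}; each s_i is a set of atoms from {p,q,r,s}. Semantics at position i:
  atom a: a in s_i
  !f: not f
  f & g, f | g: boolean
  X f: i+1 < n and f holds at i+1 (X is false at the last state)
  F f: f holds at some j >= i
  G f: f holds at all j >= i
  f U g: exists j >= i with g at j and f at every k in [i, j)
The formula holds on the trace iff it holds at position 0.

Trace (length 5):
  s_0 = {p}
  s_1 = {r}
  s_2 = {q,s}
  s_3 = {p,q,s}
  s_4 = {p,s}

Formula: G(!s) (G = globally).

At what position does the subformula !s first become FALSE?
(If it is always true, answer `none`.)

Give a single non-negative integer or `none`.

Answer: 2

Derivation:
s_0={p}: !s=True s=False
s_1={r}: !s=True s=False
s_2={q,s}: !s=False s=True
s_3={p,q,s}: !s=False s=True
s_4={p,s}: !s=False s=True
G(!s) holds globally = False
First violation at position 2.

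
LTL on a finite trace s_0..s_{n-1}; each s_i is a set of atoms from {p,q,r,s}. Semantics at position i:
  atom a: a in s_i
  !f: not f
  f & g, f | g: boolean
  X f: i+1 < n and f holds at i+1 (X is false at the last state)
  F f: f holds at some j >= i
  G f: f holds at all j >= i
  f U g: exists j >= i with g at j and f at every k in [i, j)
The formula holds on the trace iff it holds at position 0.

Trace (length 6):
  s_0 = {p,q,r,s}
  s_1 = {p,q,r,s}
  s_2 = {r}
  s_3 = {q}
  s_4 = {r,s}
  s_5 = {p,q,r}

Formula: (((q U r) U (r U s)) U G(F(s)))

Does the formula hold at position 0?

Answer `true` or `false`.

Answer: false

Derivation:
s_0={p,q,r,s}: (((q U r) U (r U s)) U G(F(s)))=False ((q U r) U (r U s))=True (q U r)=True q=True r=True (r U s)=True s=True G(F(s))=False F(s)=True
s_1={p,q,r,s}: (((q U r) U (r U s)) U G(F(s)))=False ((q U r) U (r U s))=True (q U r)=True q=True r=True (r U s)=True s=True G(F(s))=False F(s)=True
s_2={r}: (((q U r) U (r U s)) U G(F(s)))=False ((q U r) U (r U s))=True (q U r)=True q=False r=True (r U s)=False s=False G(F(s))=False F(s)=True
s_3={q}: (((q U r) U (r U s)) U G(F(s)))=False ((q U r) U (r U s))=True (q U r)=True q=True r=False (r U s)=False s=False G(F(s))=False F(s)=True
s_4={r,s}: (((q U r) U (r U s)) U G(F(s)))=False ((q U r) U (r U s))=True (q U r)=True q=False r=True (r U s)=True s=True G(F(s))=False F(s)=True
s_5={p,q,r}: (((q U r) U (r U s)) U G(F(s)))=False ((q U r) U (r U s))=False (q U r)=True q=True r=True (r U s)=False s=False G(F(s))=False F(s)=False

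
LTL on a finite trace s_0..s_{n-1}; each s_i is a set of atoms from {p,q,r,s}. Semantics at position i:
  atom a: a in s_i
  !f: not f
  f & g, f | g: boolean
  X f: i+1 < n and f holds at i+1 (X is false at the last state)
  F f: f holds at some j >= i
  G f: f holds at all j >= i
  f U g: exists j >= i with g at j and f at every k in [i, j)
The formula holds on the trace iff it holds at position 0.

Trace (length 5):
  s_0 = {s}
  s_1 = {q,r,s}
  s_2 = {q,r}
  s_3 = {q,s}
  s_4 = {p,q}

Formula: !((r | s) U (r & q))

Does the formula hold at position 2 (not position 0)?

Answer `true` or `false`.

Answer: false

Derivation:
s_0={s}: !((r | s) U (r & q))=False ((r | s) U (r & q))=True (r | s)=True r=False s=True (r & q)=False q=False
s_1={q,r,s}: !((r | s) U (r & q))=False ((r | s) U (r & q))=True (r | s)=True r=True s=True (r & q)=True q=True
s_2={q,r}: !((r | s) U (r & q))=False ((r | s) U (r & q))=True (r | s)=True r=True s=False (r & q)=True q=True
s_3={q,s}: !((r | s) U (r & q))=True ((r | s) U (r & q))=False (r | s)=True r=False s=True (r & q)=False q=True
s_4={p,q}: !((r | s) U (r & q))=True ((r | s) U (r & q))=False (r | s)=False r=False s=False (r & q)=False q=True
Evaluating at position 2: result = False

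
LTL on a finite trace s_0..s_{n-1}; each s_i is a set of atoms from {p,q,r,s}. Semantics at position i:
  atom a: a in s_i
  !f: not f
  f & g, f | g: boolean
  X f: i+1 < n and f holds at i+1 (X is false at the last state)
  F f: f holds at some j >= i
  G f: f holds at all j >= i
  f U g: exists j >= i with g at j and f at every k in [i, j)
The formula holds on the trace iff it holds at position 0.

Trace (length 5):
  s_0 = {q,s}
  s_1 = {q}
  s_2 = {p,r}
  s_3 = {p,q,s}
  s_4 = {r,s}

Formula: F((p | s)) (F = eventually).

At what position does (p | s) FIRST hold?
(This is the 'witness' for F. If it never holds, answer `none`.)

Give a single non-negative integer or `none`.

Answer: 0

Derivation:
s_0={q,s}: (p | s)=True p=False s=True
s_1={q}: (p | s)=False p=False s=False
s_2={p,r}: (p | s)=True p=True s=False
s_3={p,q,s}: (p | s)=True p=True s=True
s_4={r,s}: (p | s)=True p=False s=True
F((p | s)) holds; first witness at position 0.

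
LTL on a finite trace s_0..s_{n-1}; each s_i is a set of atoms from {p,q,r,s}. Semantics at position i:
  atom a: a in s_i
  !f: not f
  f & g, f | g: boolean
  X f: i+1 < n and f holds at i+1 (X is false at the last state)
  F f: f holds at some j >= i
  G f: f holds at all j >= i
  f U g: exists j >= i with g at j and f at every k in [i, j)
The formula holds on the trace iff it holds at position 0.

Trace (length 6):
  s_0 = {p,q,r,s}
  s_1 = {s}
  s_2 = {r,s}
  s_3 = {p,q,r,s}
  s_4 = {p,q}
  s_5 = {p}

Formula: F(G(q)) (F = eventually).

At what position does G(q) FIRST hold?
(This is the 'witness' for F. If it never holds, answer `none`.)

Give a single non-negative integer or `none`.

Answer: none

Derivation:
s_0={p,q,r,s}: G(q)=False q=True
s_1={s}: G(q)=False q=False
s_2={r,s}: G(q)=False q=False
s_3={p,q,r,s}: G(q)=False q=True
s_4={p,q}: G(q)=False q=True
s_5={p}: G(q)=False q=False
F(G(q)) does not hold (no witness exists).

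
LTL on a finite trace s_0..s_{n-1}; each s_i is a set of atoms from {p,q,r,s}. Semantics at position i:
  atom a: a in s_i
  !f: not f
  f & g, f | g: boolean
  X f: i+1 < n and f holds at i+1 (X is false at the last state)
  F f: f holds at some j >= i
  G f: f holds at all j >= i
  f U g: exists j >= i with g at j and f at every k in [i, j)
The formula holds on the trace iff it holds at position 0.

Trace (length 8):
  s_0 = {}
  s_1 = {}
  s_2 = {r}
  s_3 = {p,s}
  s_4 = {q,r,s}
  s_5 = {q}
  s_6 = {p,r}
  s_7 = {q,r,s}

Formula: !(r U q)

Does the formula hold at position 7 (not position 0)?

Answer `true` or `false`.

s_0={}: !(r U q)=True (r U q)=False r=False q=False
s_1={}: !(r U q)=True (r U q)=False r=False q=False
s_2={r}: !(r U q)=True (r U q)=False r=True q=False
s_3={p,s}: !(r U q)=True (r U q)=False r=False q=False
s_4={q,r,s}: !(r U q)=False (r U q)=True r=True q=True
s_5={q}: !(r U q)=False (r U q)=True r=False q=True
s_6={p,r}: !(r U q)=False (r U q)=True r=True q=False
s_7={q,r,s}: !(r U q)=False (r U q)=True r=True q=True
Evaluating at position 7: result = False

Answer: false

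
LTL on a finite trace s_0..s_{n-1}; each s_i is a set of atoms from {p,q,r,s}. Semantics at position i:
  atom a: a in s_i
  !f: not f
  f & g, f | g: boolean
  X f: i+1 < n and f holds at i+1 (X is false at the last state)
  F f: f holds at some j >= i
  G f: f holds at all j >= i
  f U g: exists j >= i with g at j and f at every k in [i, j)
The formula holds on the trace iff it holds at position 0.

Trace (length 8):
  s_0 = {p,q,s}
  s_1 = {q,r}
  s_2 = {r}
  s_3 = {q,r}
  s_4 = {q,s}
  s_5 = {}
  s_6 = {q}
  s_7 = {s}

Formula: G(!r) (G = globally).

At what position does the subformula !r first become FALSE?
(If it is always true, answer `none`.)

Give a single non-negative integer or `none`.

s_0={p,q,s}: !r=True r=False
s_1={q,r}: !r=False r=True
s_2={r}: !r=False r=True
s_3={q,r}: !r=False r=True
s_4={q,s}: !r=True r=False
s_5={}: !r=True r=False
s_6={q}: !r=True r=False
s_7={s}: !r=True r=False
G(!r) holds globally = False
First violation at position 1.

Answer: 1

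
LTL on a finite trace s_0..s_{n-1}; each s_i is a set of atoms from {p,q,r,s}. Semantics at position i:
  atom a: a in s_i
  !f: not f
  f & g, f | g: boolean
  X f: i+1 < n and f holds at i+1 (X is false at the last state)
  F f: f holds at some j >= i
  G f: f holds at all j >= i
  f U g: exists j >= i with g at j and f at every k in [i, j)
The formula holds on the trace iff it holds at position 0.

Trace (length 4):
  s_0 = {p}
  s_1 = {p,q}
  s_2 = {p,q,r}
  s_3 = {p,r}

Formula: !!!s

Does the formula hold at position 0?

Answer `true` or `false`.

s_0={p}: !!!s=True !!s=False !s=True s=False
s_1={p,q}: !!!s=True !!s=False !s=True s=False
s_2={p,q,r}: !!!s=True !!s=False !s=True s=False
s_3={p,r}: !!!s=True !!s=False !s=True s=False

Answer: true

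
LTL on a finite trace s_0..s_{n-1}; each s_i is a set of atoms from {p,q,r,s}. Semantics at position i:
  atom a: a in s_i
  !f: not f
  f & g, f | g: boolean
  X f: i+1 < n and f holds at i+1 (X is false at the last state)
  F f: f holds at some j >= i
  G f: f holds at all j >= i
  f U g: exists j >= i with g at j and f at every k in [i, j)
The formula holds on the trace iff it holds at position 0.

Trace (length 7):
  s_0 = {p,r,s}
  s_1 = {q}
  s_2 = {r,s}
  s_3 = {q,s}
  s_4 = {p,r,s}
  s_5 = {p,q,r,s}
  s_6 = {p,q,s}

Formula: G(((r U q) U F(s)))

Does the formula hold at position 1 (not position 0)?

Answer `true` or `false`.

Answer: true

Derivation:
s_0={p,r,s}: G(((r U q) U F(s)))=True ((r U q) U F(s))=True (r U q)=True r=True q=False F(s)=True s=True
s_1={q}: G(((r U q) U F(s)))=True ((r U q) U F(s))=True (r U q)=True r=False q=True F(s)=True s=False
s_2={r,s}: G(((r U q) U F(s)))=True ((r U q) U F(s))=True (r U q)=True r=True q=False F(s)=True s=True
s_3={q,s}: G(((r U q) U F(s)))=True ((r U q) U F(s))=True (r U q)=True r=False q=True F(s)=True s=True
s_4={p,r,s}: G(((r U q) U F(s)))=True ((r U q) U F(s))=True (r U q)=True r=True q=False F(s)=True s=True
s_5={p,q,r,s}: G(((r U q) U F(s)))=True ((r U q) U F(s))=True (r U q)=True r=True q=True F(s)=True s=True
s_6={p,q,s}: G(((r U q) U F(s)))=True ((r U q) U F(s))=True (r U q)=True r=False q=True F(s)=True s=True
Evaluating at position 1: result = True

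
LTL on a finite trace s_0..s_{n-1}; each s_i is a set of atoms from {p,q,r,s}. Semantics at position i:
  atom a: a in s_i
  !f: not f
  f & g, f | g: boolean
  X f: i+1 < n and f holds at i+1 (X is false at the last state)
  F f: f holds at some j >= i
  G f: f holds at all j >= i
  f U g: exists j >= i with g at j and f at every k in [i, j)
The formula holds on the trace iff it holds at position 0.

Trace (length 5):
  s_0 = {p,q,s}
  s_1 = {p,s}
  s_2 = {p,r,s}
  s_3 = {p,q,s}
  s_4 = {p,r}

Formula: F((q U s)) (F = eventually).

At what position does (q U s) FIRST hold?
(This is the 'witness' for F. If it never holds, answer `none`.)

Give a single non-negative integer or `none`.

Answer: 0

Derivation:
s_0={p,q,s}: (q U s)=True q=True s=True
s_1={p,s}: (q U s)=True q=False s=True
s_2={p,r,s}: (q U s)=True q=False s=True
s_3={p,q,s}: (q U s)=True q=True s=True
s_4={p,r}: (q U s)=False q=False s=False
F((q U s)) holds; first witness at position 0.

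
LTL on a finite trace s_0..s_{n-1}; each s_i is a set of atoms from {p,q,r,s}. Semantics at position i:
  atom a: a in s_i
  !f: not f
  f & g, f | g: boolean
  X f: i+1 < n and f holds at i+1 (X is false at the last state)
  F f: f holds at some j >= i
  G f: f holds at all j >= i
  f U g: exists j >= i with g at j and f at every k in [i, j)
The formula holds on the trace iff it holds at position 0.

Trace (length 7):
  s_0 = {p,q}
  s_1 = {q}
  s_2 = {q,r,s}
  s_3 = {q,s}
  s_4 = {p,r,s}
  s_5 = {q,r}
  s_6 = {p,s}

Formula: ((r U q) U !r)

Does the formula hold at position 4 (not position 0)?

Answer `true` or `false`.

s_0={p,q}: ((r U q) U !r)=True (r U q)=True r=False q=True !r=True
s_1={q}: ((r U q) U !r)=True (r U q)=True r=False q=True !r=True
s_2={q,r,s}: ((r U q) U !r)=True (r U q)=True r=True q=True !r=False
s_3={q,s}: ((r U q) U !r)=True (r U q)=True r=False q=True !r=True
s_4={p,r,s}: ((r U q) U !r)=True (r U q)=True r=True q=False !r=False
s_5={q,r}: ((r U q) U !r)=True (r U q)=True r=True q=True !r=False
s_6={p,s}: ((r U q) U !r)=True (r U q)=False r=False q=False !r=True
Evaluating at position 4: result = True

Answer: true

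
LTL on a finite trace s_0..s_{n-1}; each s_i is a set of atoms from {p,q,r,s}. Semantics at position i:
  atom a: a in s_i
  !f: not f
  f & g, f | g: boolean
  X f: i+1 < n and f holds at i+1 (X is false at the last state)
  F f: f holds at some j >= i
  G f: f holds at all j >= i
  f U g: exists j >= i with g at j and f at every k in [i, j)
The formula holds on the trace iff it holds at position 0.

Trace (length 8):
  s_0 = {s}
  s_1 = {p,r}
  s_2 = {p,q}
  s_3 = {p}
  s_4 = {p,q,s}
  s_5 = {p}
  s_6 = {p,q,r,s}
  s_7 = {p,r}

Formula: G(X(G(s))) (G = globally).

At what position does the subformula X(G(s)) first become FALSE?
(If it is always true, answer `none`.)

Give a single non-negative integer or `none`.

s_0={s}: X(G(s))=False G(s)=False s=True
s_1={p,r}: X(G(s))=False G(s)=False s=False
s_2={p,q}: X(G(s))=False G(s)=False s=False
s_3={p}: X(G(s))=False G(s)=False s=False
s_4={p,q,s}: X(G(s))=False G(s)=False s=True
s_5={p}: X(G(s))=False G(s)=False s=False
s_6={p,q,r,s}: X(G(s))=False G(s)=False s=True
s_7={p,r}: X(G(s))=False G(s)=False s=False
G(X(G(s))) holds globally = False
First violation at position 0.

Answer: 0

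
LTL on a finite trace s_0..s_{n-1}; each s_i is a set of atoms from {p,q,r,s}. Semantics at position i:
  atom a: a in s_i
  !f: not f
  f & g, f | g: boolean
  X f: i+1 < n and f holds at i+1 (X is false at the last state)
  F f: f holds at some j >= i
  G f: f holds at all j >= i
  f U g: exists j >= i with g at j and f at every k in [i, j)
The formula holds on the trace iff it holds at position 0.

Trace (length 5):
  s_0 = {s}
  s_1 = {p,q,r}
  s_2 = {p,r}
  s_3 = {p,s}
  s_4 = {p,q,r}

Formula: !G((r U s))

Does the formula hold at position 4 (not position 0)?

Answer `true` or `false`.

Answer: true

Derivation:
s_0={s}: !G((r U s))=True G((r U s))=False (r U s)=True r=False s=True
s_1={p,q,r}: !G((r U s))=True G((r U s))=False (r U s)=True r=True s=False
s_2={p,r}: !G((r U s))=True G((r U s))=False (r U s)=True r=True s=False
s_3={p,s}: !G((r U s))=True G((r U s))=False (r U s)=True r=False s=True
s_4={p,q,r}: !G((r U s))=True G((r U s))=False (r U s)=False r=True s=False
Evaluating at position 4: result = True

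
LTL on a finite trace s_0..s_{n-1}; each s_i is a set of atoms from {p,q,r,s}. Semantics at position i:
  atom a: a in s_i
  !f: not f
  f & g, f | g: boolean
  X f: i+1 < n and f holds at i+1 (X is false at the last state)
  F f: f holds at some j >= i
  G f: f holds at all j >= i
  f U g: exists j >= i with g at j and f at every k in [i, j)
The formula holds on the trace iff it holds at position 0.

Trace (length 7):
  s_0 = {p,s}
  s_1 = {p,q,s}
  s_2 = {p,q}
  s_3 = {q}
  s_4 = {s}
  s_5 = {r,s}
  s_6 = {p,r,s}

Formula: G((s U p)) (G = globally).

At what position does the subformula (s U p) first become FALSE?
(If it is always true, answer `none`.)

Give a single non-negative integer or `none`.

Answer: 3

Derivation:
s_0={p,s}: (s U p)=True s=True p=True
s_1={p,q,s}: (s U p)=True s=True p=True
s_2={p,q}: (s U p)=True s=False p=True
s_3={q}: (s U p)=False s=False p=False
s_4={s}: (s U p)=True s=True p=False
s_5={r,s}: (s U p)=True s=True p=False
s_6={p,r,s}: (s U p)=True s=True p=True
G((s U p)) holds globally = False
First violation at position 3.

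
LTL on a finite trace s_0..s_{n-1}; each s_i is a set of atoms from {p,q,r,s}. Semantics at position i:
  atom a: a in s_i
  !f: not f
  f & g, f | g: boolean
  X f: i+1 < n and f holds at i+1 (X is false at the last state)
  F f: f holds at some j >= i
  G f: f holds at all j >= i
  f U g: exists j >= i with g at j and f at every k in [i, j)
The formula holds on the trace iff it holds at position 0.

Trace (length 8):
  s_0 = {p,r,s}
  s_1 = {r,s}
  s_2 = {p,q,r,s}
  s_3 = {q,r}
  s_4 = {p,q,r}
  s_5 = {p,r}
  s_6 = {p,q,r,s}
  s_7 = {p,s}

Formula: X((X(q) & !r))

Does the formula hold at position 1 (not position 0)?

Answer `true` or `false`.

s_0={p,r,s}: X((X(q) & !r))=False (X(q) & !r)=False X(q)=False q=False !r=False r=True
s_1={r,s}: X((X(q) & !r))=False (X(q) & !r)=False X(q)=True q=False !r=False r=True
s_2={p,q,r,s}: X((X(q) & !r))=False (X(q) & !r)=False X(q)=True q=True !r=False r=True
s_3={q,r}: X((X(q) & !r))=False (X(q) & !r)=False X(q)=True q=True !r=False r=True
s_4={p,q,r}: X((X(q) & !r))=False (X(q) & !r)=False X(q)=False q=True !r=False r=True
s_5={p,r}: X((X(q) & !r))=False (X(q) & !r)=False X(q)=True q=False !r=False r=True
s_6={p,q,r,s}: X((X(q) & !r))=False (X(q) & !r)=False X(q)=False q=True !r=False r=True
s_7={p,s}: X((X(q) & !r))=False (X(q) & !r)=False X(q)=False q=False !r=True r=False
Evaluating at position 1: result = False

Answer: false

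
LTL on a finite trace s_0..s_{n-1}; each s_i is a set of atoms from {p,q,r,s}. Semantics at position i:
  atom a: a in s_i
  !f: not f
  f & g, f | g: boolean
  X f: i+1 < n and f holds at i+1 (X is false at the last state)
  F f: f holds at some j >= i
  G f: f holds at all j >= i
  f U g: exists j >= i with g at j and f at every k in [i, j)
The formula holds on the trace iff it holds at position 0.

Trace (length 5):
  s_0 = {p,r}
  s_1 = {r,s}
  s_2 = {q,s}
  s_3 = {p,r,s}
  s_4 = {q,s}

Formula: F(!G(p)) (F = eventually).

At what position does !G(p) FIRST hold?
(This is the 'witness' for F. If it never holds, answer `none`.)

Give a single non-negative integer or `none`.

s_0={p,r}: !G(p)=True G(p)=False p=True
s_1={r,s}: !G(p)=True G(p)=False p=False
s_2={q,s}: !G(p)=True G(p)=False p=False
s_3={p,r,s}: !G(p)=True G(p)=False p=True
s_4={q,s}: !G(p)=True G(p)=False p=False
F(!G(p)) holds; first witness at position 0.

Answer: 0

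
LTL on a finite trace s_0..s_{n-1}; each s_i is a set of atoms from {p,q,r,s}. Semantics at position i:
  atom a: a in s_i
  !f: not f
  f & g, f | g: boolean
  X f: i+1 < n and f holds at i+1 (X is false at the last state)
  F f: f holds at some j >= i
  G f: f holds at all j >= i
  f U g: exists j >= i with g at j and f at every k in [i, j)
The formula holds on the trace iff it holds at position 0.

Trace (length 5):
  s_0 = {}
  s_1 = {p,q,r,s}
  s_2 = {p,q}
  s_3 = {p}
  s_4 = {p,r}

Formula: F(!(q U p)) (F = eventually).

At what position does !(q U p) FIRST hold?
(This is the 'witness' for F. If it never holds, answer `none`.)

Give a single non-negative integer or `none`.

Answer: 0

Derivation:
s_0={}: !(q U p)=True (q U p)=False q=False p=False
s_1={p,q,r,s}: !(q U p)=False (q U p)=True q=True p=True
s_2={p,q}: !(q U p)=False (q U p)=True q=True p=True
s_3={p}: !(q U p)=False (q U p)=True q=False p=True
s_4={p,r}: !(q U p)=False (q U p)=True q=False p=True
F(!(q U p)) holds; first witness at position 0.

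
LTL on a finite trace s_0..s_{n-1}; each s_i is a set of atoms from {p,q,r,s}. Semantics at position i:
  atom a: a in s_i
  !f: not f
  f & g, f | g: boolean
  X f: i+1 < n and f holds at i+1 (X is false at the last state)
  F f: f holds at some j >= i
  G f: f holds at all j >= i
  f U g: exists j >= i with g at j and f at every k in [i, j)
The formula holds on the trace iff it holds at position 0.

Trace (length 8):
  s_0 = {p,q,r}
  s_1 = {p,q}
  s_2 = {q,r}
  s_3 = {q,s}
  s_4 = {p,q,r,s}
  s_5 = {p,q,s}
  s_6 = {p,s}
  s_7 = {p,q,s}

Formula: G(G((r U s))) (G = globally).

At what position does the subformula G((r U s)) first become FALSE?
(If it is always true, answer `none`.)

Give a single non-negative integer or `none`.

Answer: 0

Derivation:
s_0={p,q,r}: G((r U s))=False (r U s)=False r=True s=False
s_1={p,q}: G((r U s))=False (r U s)=False r=False s=False
s_2={q,r}: G((r U s))=True (r U s)=True r=True s=False
s_3={q,s}: G((r U s))=True (r U s)=True r=False s=True
s_4={p,q,r,s}: G((r U s))=True (r U s)=True r=True s=True
s_5={p,q,s}: G((r U s))=True (r U s)=True r=False s=True
s_6={p,s}: G((r U s))=True (r U s)=True r=False s=True
s_7={p,q,s}: G((r U s))=True (r U s)=True r=False s=True
G(G((r U s))) holds globally = False
First violation at position 0.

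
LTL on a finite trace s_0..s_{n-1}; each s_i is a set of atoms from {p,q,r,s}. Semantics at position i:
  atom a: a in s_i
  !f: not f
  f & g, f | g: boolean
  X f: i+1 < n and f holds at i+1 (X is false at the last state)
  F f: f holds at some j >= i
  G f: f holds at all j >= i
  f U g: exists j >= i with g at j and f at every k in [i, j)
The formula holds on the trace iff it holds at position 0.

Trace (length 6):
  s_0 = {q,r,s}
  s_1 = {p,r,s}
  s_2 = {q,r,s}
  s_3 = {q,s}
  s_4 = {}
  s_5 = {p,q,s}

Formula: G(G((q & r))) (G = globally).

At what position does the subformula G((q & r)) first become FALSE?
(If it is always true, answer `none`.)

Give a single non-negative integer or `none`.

Answer: 0

Derivation:
s_0={q,r,s}: G((q & r))=False (q & r)=True q=True r=True
s_1={p,r,s}: G((q & r))=False (q & r)=False q=False r=True
s_2={q,r,s}: G((q & r))=False (q & r)=True q=True r=True
s_3={q,s}: G((q & r))=False (q & r)=False q=True r=False
s_4={}: G((q & r))=False (q & r)=False q=False r=False
s_5={p,q,s}: G((q & r))=False (q & r)=False q=True r=False
G(G((q & r))) holds globally = False
First violation at position 0.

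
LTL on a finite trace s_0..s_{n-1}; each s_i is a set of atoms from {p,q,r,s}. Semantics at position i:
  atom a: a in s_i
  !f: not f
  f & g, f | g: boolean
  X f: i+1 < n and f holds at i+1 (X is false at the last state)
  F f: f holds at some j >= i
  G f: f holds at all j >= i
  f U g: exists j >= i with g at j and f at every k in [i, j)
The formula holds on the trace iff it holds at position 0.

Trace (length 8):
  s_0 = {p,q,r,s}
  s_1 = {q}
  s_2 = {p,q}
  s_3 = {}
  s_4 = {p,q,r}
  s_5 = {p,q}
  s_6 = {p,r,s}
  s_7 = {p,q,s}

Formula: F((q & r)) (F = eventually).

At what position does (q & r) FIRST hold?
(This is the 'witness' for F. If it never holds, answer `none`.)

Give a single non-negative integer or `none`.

Answer: 0

Derivation:
s_0={p,q,r,s}: (q & r)=True q=True r=True
s_1={q}: (q & r)=False q=True r=False
s_2={p,q}: (q & r)=False q=True r=False
s_3={}: (q & r)=False q=False r=False
s_4={p,q,r}: (q & r)=True q=True r=True
s_5={p,q}: (q & r)=False q=True r=False
s_6={p,r,s}: (q & r)=False q=False r=True
s_7={p,q,s}: (q & r)=False q=True r=False
F((q & r)) holds; first witness at position 0.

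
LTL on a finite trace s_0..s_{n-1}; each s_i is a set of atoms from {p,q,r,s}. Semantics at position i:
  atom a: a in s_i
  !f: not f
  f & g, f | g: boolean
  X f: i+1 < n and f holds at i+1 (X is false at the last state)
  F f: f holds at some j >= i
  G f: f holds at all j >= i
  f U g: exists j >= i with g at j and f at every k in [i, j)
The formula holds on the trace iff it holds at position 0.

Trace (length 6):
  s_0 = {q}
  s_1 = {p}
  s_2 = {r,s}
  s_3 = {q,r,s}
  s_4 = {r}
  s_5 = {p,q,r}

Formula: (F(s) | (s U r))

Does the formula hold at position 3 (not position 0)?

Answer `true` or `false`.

Answer: true

Derivation:
s_0={q}: (F(s) | (s U r))=True F(s)=True s=False (s U r)=False r=False
s_1={p}: (F(s) | (s U r))=True F(s)=True s=False (s U r)=False r=False
s_2={r,s}: (F(s) | (s U r))=True F(s)=True s=True (s U r)=True r=True
s_3={q,r,s}: (F(s) | (s U r))=True F(s)=True s=True (s U r)=True r=True
s_4={r}: (F(s) | (s U r))=True F(s)=False s=False (s U r)=True r=True
s_5={p,q,r}: (F(s) | (s U r))=True F(s)=False s=False (s U r)=True r=True
Evaluating at position 3: result = True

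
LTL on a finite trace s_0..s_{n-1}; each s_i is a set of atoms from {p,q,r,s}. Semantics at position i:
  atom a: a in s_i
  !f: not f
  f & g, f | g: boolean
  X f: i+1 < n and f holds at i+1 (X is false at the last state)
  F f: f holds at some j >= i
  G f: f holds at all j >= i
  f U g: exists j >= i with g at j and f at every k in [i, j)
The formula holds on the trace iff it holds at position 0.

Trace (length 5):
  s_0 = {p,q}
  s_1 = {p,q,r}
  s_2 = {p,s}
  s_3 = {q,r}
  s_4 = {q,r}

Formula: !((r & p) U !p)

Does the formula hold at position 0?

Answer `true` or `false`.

s_0={p,q}: !((r & p) U !p)=True ((r & p) U !p)=False (r & p)=False r=False p=True !p=False
s_1={p,q,r}: !((r & p) U !p)=True ((r & p) U !p)=False (r & p)=True r=True p=True !p=False
s_2={p,s}: !((r & p) U !p)=True ((r & p) U !p)=False (r & p)=False r=False p=True !p=False
s_3={q,r}: !((r & p) U !p)=False ((r & p) U !p)=True (r & p)=False r=True p=False !p=True
s_4={q,r}: !((r & p) U !p)=False ((r & p) U !p)=True (r & p)=False r=True p=False !p=True

Answer: true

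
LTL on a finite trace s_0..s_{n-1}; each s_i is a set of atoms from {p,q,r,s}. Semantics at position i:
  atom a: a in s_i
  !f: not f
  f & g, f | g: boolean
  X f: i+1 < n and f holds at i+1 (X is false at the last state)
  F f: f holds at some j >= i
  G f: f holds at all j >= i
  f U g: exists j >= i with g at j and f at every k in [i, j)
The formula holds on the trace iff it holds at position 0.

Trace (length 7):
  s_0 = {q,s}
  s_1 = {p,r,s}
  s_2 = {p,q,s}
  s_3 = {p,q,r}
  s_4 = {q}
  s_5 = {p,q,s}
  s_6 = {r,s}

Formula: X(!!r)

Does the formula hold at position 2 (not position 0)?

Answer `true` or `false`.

Answer: true

Derivation:
s_0={q,s}: X(!!r)=True !!r=False !r=True r=False
s_1={p,r,s}: X(!!r)=False !!r=True !r=False r=True
s_2={p,q,s}: X(!!r)=True !!r=False !r=True r=False
s_3={p,q,r}: X(!!r)=False !!r=True !r=False r=True
s_4={q}: X(!!r)=False !!r=False !r=True r=False
s_5={p,q,s}: X(!!r)=True !!r=False !r=True r=False
s_6={r,s}: X(!!r)=False !!r=True !r=False r=True
Evaluating at position 2: result = True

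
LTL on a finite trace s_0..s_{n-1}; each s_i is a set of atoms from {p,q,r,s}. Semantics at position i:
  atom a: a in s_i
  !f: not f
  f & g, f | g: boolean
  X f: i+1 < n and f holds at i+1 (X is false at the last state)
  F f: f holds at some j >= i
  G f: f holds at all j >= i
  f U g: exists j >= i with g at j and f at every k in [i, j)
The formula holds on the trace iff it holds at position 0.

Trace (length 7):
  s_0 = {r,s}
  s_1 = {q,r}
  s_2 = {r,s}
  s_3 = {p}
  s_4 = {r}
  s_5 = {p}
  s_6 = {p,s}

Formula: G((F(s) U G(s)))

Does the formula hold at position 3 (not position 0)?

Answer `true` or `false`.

s_0={r,s}: G((F(s) U G(s)))=True (F(s) U G(s))=True F(s)=True s=True G(s)=False
s_1={q,r}: G((F(s) U G(s)))=True (F(s) U G(s))=True F(s)=True s=False G(s)=False
s_2={r,s}: G((F(s) U G(s)))=True (F(s) U G(s))=True F(s)=True s=True G(s)=False
s_3={p}: G((F(s) U G(s)))=True (F(s) U G(s))=True F(s)=True s=False G(s)=False
s_4={r}: G((F(s) U G(s)))=True (F(s) U G(s))=True F(s)=True s=False G(s)=False
s_5={p}: G((F(s) U G(s)))=True (F(s) U G(s))=True F(s)=True s=False G(s)=False
s_6={p,s}: G((F(s) U G(s)))=True (F(s) U G(s))=True F(s)=True s=True G(s)=True
Evaluating at position 3: result = True

Answer: true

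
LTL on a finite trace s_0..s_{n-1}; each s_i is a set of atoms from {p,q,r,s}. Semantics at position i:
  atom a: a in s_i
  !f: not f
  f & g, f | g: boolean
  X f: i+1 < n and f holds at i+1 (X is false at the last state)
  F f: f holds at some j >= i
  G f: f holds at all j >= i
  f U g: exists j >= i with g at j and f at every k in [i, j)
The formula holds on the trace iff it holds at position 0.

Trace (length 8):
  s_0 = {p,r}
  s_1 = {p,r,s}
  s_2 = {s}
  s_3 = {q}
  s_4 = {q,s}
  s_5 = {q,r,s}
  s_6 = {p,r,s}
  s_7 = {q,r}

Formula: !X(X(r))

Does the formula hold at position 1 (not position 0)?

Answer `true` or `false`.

s_0={p,r}: !X(X(r))=True X(X(r))=False X(r)=True r=True
s_1={p,r,s}: !X(X(r))=True X(X(r))=False X(r)=False r=True
s_2={s}: !X(X(r))=True X(X(r))=False X(r)=False r=False
s_3={q}: !X(X(r))=False X(X(r))=True X(r)=False r=False
s_4={q,s}: !X(X(r))=False X(X(r))=True X(r)=True r=False
s_5={q,r,s}: !X(X(r))=False X(X(r))=True X(r)=True r=True
s_6={p,r,s}: !X(X(r))=True X(X(r))=False X(r)=True r=True
s_7={q,r}: !X(X(r))=True X(X(r))=False X(r)=False r=True
Evaluating at position 1: result = True

Answer: true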